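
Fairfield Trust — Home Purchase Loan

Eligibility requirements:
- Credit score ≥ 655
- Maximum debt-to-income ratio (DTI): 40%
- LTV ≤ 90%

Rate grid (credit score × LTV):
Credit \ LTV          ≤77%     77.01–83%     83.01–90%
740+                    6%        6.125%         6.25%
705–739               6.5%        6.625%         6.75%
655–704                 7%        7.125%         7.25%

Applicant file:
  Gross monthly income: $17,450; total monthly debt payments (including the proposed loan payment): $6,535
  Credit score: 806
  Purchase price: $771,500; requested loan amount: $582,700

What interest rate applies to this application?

Credit score 806 ≥ 655; DTI = 6,535/17,450 = 37.4% ≤ 40%
LTV = 582,700/771,500 = 75.5% ≤ 90%
Score 806 is in the 740+ band; LTV 75.5% is in the ≤77% band → 6%.

6%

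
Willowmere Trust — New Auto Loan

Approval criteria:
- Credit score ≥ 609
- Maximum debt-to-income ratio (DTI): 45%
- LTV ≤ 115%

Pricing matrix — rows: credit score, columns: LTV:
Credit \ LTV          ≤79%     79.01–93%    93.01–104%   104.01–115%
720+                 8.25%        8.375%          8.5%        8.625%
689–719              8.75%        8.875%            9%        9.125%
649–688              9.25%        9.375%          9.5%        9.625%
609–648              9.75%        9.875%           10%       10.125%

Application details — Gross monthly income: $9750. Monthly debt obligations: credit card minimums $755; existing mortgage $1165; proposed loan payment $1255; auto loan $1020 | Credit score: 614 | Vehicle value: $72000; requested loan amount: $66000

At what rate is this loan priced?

9.875%

Credit score 614 ≥ 609; Total monthly debts = (755 + 1,165 + 1,255 + 1,020) = 4,195. Debt-to-income = 4,195/9,750 = 43% — meets 45% limit
LTV = 66,000/72,000 = 91.7% ≤ 115%
Score 614 is in the 609–648 band; LTV 91.7% is in the 79.01–93% band → 9.875%.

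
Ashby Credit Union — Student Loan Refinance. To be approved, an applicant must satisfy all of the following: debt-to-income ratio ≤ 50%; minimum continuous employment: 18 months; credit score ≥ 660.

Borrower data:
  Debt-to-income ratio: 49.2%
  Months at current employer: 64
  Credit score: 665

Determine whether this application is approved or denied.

DTI 49.2% is within the 50% limit
Employment 64 ≥ 18 months
Credit score 665 ≥ 660 (meets)
All criteria satisfied.

Approved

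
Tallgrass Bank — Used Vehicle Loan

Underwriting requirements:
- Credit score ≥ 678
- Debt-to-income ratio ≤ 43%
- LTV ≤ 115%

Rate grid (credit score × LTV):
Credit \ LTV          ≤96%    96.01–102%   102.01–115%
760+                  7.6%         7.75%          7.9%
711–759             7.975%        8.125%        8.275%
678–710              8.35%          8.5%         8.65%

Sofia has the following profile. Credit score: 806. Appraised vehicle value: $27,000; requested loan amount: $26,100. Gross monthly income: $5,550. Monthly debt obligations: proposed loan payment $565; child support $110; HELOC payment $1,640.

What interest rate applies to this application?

Credit score 806 ≥ 678; Total monthly debts = (565 + 110 + 1,640) = 2,315. Debt-to-income = 2,315/5,550 = 41.7% — meets 43% limit
Loan-to-value = 26,100/27,000 = 96.7% — pass (115% max)
Credit 806 → row 760+; LTV 96.7% → column 96.01–102%. Grid cell → 7.75%.

7.75%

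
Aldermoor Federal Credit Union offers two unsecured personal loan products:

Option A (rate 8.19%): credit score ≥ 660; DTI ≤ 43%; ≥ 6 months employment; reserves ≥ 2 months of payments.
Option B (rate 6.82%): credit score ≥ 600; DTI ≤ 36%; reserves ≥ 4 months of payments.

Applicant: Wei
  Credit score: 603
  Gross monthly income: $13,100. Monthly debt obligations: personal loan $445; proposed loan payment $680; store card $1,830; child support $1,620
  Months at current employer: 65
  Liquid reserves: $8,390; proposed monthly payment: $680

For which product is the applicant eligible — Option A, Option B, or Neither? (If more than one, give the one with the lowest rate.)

Option B

Total debts = (445 + 680 + 1,830 + 1,620) = 4,575; DTI = 4,575/13,100 = 34.9%.
Reserves = 8,390/680 = 12.3 months.
Option A: score 603 < 660; DTI 34.9% ≤ 43%; employment 65 ≥ 6 mo; reserves 12.3 ≥ 2 mo → does not qualify.
Option B: score 603 ≥ 600; DTI 34.9% ≤ 36%; reserves 12.3 ≥ 4 mo → qualifies.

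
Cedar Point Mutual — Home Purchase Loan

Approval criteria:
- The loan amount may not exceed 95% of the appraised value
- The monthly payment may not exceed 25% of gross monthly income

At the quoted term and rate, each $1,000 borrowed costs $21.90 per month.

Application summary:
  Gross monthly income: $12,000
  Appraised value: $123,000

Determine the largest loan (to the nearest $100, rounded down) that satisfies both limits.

Payment cap: 25% × $12,000 = $3,000/month.
At $21.90 per $1,000, that supports 3,000/21.90 × 1,000 ≈ $136,986 → $136,900.
LTV cap: 95% × $123,000 = $116,850 → $116,800.
Binding constraint: loan-to-value.

$116,800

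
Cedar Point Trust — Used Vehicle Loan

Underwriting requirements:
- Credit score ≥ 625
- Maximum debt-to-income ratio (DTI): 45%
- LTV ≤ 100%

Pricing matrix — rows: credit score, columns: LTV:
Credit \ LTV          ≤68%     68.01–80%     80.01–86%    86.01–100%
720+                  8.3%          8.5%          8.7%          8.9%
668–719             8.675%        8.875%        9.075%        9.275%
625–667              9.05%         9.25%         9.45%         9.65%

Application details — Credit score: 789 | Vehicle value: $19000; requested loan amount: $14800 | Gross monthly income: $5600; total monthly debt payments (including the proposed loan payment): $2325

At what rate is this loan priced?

Credit score 789 ≥ 625; DTI: 2,325 ÷ 5,600 = 41.5%, within the 45% cap
LTV = 14,800/19,000 = 77.9% ≤ 100%
Score 789 is in the 720+ band; LTV 77.9% is in the 68.01–80% band → 8.5%.

8.5%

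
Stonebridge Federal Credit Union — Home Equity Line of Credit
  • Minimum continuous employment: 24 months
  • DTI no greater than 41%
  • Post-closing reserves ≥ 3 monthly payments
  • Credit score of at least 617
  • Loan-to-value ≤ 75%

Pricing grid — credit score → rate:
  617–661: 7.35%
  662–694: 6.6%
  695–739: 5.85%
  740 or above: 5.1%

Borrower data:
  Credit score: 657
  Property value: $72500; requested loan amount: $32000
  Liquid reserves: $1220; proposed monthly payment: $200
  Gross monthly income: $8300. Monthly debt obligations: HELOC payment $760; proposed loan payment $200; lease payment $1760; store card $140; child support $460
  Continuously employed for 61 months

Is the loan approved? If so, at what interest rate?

Approved at 7.35%

Credit score 657 ≥ 617 (meets minimum)
Reserves: 1,220 ÷ 200 = 6.1 months (meets 3-month minimum)
Total monthly debts = (760 + 200 + 1,760 + 140 + 460) = 3,320. DTI = 3,320/8,300 = 40% ≤ 41%
LTV: 32,000 ÷ 72,500 = 44.1%, within 75% cap
Employment 61 ≥ 24 months
All requirements met. Score 657 falls in the 617–661 tier → 7.35%.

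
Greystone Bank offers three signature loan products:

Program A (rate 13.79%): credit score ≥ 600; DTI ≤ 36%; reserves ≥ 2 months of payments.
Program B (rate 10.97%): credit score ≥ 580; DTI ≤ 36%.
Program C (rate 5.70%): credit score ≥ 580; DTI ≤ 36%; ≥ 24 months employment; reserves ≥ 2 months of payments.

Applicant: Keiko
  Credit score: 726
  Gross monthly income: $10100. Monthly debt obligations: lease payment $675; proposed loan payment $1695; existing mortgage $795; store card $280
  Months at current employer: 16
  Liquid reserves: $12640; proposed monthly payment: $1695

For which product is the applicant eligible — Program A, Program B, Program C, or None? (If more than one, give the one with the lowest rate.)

Program B

Total debts = (675 + 1,695 + 795 + 280) = 3,445; DTI = 3,445/10,100 = 34.1%.
Reserves = 12,640/1,695 = 7.5 months.
Program A: score 726 ≥ 600; DTI 34.1% ≤ 36%; reserves 7.5 ≥ 2 mo → qualifies.
Program B: score 726 ≥ 580; DTI 34.1% ≤ 36% → qualifies.
Program C: score 726 ≥ 580; DTI 34.1% ≤ 36%; employment 16 < 24 mo; reserves 7.5 ≥ 2 mo → does not qualify.
Qualifying: Program A, Program B. Lowest rate is 10.97% → Program B.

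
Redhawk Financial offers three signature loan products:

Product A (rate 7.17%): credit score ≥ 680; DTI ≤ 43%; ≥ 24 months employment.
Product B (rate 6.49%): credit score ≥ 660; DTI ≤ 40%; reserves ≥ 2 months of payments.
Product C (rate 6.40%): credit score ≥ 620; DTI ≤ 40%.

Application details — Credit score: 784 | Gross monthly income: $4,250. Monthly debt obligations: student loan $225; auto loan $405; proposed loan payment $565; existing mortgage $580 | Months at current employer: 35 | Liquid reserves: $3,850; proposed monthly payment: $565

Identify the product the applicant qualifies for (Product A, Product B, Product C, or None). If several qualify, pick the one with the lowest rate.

Product A

Total debts = (225 + 405 + 565 + 580) = 1,775; DTI = 1,775/4,250 = 41.8%.
Reserves = 3,850/565 = 6.8 months.
Product A: score 784 ≥ 680; DTI 41.8% ≤ 43%; employment 35 ≥ 24 mo → qualifies.
Product B: score 784 ≥ 660; DTI 41.8% > 40%; reserves 6.8 ≥ 2 mo → does not qualify.
Product C: score 784 ≥ 620; DTI 41.8% > 40% → does not qualify.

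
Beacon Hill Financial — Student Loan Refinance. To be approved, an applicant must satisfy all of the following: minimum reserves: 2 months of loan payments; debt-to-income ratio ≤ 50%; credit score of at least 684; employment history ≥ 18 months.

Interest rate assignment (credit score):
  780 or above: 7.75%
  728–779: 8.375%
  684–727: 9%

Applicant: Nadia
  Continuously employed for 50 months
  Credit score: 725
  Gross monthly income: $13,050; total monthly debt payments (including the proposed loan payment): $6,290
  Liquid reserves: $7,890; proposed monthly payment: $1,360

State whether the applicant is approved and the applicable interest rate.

Approved at 9%

Credit score 725 ≥ 684 (meets minimum)
Reserves: 7,890 ÷ 1,360 = 5.8 months (meets 2-month minimum)
Employment 50 ≥ 18 months
DTI: 6,290 ÷ 13,050 = 48.2%, within the 50% cap
All requirements met. Score 725 falls in the 684–727 tier → 9%.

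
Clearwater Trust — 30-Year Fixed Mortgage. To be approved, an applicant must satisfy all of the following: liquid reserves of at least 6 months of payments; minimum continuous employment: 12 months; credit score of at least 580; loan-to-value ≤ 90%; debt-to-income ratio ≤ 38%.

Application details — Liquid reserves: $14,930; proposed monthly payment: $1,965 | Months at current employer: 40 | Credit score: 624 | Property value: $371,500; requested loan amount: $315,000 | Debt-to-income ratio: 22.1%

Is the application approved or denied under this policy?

Approved

Liquid reserves cover 14,930/1,965 = 7.6 months — ≥ 6 required
Employment 40 ≥ 12 months
Credit score 624 ≥ 580 (meets)
LTV: 315,000 ÷ 371,500 = 84.8%, within 90% cap
DTI 22.1% ≤ 38%
All criteria satisfied.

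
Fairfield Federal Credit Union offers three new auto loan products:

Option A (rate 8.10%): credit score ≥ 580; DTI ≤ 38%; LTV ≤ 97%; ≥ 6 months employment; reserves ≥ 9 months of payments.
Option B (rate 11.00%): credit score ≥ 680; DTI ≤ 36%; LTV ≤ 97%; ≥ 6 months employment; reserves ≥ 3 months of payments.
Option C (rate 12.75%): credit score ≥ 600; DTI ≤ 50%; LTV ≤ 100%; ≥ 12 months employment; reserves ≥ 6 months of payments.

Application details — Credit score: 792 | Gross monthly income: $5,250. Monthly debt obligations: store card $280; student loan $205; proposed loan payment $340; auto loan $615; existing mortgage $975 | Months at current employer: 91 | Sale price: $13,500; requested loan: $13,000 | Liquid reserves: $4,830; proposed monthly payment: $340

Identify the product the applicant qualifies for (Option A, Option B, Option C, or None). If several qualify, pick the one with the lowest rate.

Option C

Total debts = (280 + 205 + 340 + 615 + 975) = 2,415; DTI = 2,415/5,250 = 46%.
LTV = 13,000/13,500 = 96.3%.
Reserves = 4,830/340 = 14.2 months.
Option A: score 792 ≥ 580; DTI 46% > 38%; LTV 96.3% ≤ 97%; employment 91 ≥ 6 mo; reserves 14.2 ≥ 9 mo → does not qualify.
Option B: score 792 ≥ 680; DTI 46% > 36%; LTV 96.3% ≤ 97%; employment 91 ≥ 6 mo; reserves 14.2 ≥ 3 mo → does not qualify.
Option C: score 792 ≥ 600; DTI 46% ≤ 50%; LTV 96.3% ≤ 100%; employment 91 ≥ 12 mo; reserves 14.2 ≥ 6 mo → qualifies.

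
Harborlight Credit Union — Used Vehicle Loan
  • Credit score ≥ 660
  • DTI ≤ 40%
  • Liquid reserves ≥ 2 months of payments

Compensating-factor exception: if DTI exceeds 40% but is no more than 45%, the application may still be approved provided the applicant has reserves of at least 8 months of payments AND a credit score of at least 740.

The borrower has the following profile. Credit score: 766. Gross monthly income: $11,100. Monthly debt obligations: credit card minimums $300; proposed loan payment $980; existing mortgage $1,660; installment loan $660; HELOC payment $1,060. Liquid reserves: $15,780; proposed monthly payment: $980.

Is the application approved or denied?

Credit score 766 ≥ 660 (meets base)
Total debts = (300 + 980 + 1,660 + 660 + 1,060) = 4,660. DTI: 4,660 ÷ 11,100 = 42%, over the 40% base limit.
Reserves: 15,780 ÷ 980 = 16.1 months (meets 2-month minimum)
DTI 42% is within the 40%–45% exception band; checking compensating factors.
Reserves 16.1 ≥ 8 months; credit score 766 ≥ 740.
Both override conditions satisfied; DTI exception granted.

Approved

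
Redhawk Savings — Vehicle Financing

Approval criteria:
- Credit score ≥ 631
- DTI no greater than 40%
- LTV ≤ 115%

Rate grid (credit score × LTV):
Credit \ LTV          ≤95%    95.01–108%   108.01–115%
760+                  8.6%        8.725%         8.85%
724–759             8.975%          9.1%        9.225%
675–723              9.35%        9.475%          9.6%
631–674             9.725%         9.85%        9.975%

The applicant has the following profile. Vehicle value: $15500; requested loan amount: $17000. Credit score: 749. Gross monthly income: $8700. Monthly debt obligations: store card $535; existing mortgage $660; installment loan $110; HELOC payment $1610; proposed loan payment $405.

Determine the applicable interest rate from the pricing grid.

Credit score 749 ≥ 631; Total monthly debts = (535 + 660 + 110 + 1,610 + 405) = 3,320. DTI: 3,320 ÷ 8,700 = 38.2%, within the 40% cap
Loan-to-value = 17,000/15,500 = 109.7% — pass (115% max)
Score 749 is in the 724–759 band; LTV 109.7% is in the 108.01–115% band → 9.225%.

9.225%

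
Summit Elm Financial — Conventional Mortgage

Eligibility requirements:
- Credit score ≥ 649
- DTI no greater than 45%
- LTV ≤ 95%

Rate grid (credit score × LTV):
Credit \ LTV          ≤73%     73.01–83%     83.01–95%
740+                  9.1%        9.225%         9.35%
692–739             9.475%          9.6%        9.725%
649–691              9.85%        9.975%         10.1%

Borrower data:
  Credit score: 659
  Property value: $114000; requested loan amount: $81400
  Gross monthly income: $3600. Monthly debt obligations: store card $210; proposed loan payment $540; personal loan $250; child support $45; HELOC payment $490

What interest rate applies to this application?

9.85%

Credit score 659 ≥ 649; Total monthly debts = (210 + 540 + 250 + 45 + 490) = 1,535. Debt-to-income = 1,535/3,600 = 42.6% — meets 45% limit
Loan-to-value = 81,400/114,000 = 71.4% — pass (95% max)
Row: 659 falls in 649–691. Column: 71.4% falls in ≤73%. Rate = 9.85%.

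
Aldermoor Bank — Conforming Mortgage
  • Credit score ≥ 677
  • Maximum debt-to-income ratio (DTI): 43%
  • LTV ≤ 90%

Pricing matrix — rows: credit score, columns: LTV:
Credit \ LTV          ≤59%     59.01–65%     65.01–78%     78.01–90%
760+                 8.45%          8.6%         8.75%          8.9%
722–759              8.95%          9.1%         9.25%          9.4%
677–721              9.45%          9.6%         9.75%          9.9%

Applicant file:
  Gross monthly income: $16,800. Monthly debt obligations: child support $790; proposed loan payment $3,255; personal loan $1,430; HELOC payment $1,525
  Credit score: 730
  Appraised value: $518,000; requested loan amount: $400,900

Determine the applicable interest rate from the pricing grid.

9.25%

Credit score 730 ≥ 677; Total monthly debts = (790 + 3,255 + 1,430 + 1,525) = 7,000. DTI: 7,000 ÷ 16,800 = 41.7%, within the 43% cap
LTV: 400,900 ÷ 518,000 = 77.4%, within 90% cap
Score 730 is in the 722–759 band; LTV 77.4% is in the 65.01–78% band → 9.25%.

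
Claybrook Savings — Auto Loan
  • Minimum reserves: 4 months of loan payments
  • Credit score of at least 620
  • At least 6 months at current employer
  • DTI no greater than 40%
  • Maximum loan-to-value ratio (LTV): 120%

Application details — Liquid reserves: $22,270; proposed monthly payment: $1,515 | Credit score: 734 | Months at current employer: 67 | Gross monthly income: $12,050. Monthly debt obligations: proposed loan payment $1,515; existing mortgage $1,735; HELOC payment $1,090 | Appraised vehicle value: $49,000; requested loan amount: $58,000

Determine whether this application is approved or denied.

Approved

Liquid reserves cover 22,270/1,515 = 14.7 months — ≥ 4 required
Credit score 734 ≥ 620 (meets)
Employment 67 ≥ 6 months
Total monthly debts = (1,515 + 1,735 + 1,090) = 4,340. Debt-to-income = 4,340/12,050 = 36% — meets 40% limit
LTV = 58,000/49,000 = 118.4% ≤ 120%
All criteria satisfied.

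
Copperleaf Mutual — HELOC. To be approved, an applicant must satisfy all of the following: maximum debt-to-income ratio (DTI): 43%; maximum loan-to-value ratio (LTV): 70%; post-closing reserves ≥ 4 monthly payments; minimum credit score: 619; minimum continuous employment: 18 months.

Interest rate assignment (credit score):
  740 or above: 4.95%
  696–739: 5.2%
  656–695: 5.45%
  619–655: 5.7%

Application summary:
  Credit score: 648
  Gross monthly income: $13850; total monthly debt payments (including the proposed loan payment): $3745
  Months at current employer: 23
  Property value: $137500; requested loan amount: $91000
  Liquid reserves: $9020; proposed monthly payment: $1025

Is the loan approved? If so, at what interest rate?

Approved at 5.7%

Credit score 648 ≥ 619 (meets minimum)
Employment 23 ≥ 18 months
Loan-to-value = 91,000/137,500 = 66.2% — pass (70% max)
DTI = 3,745/13,850 = 27% ≤ 43%
Reserves = 9,020/1,025 = 8.8 months ≥ 4
All requirements met. Score 648 falls in the 619–655 tier → 5.7%.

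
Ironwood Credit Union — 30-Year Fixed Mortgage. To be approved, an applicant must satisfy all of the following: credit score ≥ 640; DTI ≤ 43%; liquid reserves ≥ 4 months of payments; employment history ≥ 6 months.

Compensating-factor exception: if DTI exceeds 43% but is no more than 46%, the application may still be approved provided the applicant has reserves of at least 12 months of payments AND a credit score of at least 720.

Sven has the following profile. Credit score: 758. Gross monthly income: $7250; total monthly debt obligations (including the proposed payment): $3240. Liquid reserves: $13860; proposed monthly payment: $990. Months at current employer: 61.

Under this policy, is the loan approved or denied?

Credit score 758 ≥ 640 (meets base)
DTI: 3,240 ÷ 7,250 = 44.7%, over the 43% base limit.
Reserves = 13,860/990 = 14.0 months ≥ 4
Employment 61 ≥ 6 months
44.7% falls in the override range (43%–46%), so the compensating-factor test applies.
Override check — reserves: 14.0 mo (ok); score: 758 (ok).
Both compensating conditions met → exception applies.

Approved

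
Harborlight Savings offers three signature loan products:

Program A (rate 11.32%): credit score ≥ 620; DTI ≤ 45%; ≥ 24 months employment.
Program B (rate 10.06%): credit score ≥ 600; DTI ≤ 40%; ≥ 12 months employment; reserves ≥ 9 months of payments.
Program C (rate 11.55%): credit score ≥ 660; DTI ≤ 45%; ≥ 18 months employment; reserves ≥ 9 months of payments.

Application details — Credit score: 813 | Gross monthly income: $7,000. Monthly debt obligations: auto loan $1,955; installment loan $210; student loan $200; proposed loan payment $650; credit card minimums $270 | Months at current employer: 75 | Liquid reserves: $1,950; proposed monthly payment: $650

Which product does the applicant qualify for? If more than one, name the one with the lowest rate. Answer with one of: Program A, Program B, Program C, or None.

Total debts = (1,955 + 210 + 200 + 650 + 270) = 3,285; DTI = 3,285/7,000 = 46.9%.
Reserves = 1,950/650 = 3.0 months.
Program A: score 813 ≥ 620; DTI 46.9% > 45%; employment 75 ≥ 24 mo → does not qualify.
Program B: score 813 ≥ 600; DTI 46.9% > 40%; employment 75 ≥ 12 mo; reserves 3.0 < 9 mo → does not qualify.
Program C: score 813 ≥ 660; DTI 46.9% > 45%; employment 75 ≥ 18 mo; reserves 3.0 < 9 mo → does not qualify.

None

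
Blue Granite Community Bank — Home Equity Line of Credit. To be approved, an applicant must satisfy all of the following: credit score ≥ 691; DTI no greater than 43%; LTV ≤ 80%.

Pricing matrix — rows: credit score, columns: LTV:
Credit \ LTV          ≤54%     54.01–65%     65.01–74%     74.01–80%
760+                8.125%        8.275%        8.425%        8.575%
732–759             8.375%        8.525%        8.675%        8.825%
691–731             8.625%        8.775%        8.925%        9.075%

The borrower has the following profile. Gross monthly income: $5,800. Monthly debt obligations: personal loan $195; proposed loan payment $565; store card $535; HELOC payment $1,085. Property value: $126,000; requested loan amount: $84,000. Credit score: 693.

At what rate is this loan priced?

Credit score 693 ≥ 691; Total monthly debts = (195 + 565 + 535 + 1,085) = 2,380. Debt-to-income = 2,380/5,800 = 41% — meets 43% limit
LTV: 84,000 ÷ 126,000 = 66.7%, within 80% cap
Score 693 is in the 691–731 band; LTV 66.7% is in the 65.01–74% band → 8.925%.

8.925%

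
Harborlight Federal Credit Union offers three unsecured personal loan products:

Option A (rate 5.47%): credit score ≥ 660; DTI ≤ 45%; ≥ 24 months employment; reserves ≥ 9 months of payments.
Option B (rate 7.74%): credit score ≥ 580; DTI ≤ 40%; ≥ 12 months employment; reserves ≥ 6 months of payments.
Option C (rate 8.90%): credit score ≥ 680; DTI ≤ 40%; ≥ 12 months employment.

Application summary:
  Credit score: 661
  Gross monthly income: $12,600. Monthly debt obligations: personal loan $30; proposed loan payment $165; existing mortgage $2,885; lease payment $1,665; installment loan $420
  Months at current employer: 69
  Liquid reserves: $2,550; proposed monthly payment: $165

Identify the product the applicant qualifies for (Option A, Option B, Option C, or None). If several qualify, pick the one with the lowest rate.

Total debts = (30 + 165 + 2,885 + 1,665 + 420) = 5,165; DTI = 5,165/12,600 = 41%.
Reserves = 2,550/165 = 15.5 months.
Option A: score 661 ≥ 660; DTI 41% ≤ 45%; employment 69 ≥ 24 mo; reserves 15.5 ≥ 9 mo → qualifies.
Option B: score 661 ≥ 580; DTI 41% > 40%; employment 69 ≥ 12 mo; reserves 15.5 ≥ 6 mo → does not qualify.
Option C: score 661 < 680; DTI 41% > 40%; employment 69 ≥ 12 mo → does not qualify.

Option A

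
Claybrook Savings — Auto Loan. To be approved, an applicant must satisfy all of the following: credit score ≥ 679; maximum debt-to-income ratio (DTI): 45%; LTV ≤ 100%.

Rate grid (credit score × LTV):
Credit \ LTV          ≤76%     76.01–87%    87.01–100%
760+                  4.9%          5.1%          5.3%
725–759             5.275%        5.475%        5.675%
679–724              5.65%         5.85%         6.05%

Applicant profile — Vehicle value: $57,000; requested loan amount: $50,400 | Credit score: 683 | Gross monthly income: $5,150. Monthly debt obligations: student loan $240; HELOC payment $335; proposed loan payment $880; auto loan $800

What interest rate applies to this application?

Credit score 683 ≥ 679; Total monthly debts = (240 + 335 + 880 + 800) = 2,255. Debt-to-income = 2,255/5,150 = 43.8% — meets 45% limit
Loan-to-value = 50,400/57,000 = 88.4% — pass (100% max)
Credit 683 → row 679–724; LTV 88.4% → column 87.01–100%. Grid cell → 6.05%.

6.05%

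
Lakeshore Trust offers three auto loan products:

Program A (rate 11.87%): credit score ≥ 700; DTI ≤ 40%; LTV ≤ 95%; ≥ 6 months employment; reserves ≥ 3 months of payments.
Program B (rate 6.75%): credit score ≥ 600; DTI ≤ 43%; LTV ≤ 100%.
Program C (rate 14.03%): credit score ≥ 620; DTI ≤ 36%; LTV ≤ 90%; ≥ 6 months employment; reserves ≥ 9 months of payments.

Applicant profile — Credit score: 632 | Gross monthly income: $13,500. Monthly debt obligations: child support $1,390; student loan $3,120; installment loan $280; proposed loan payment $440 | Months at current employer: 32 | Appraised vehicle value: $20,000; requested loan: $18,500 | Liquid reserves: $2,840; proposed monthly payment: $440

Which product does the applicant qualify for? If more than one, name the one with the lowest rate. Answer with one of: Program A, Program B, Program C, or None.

Total debts = (1,390 + 3,120 + 280 + 440) = 5,230; DTI = 5,230/13,500 = 38.7%.
LTV = 18,500/20,000 = 92.5%.
Reserves = 2,840/440 = 6.5 months.
Program A: score 632 < 700; DTI 38.7% ≤ 40%; LTV 92.5% ≤ 95%; employment 32 ≥ 6 mo; reserves 6.5 ≥ 3 mo → does not qualify.
Program B: score 632 ≥ 600; DTI 38.7% ≤ 43%; LTV 92.5% ≤ 100% → qualifies.
Program C: score 632 ≥ 620; DTI 38.7% > 36%; LTV 92.5% > 90%; employment 32 ≥ 6 mo; reserves 6.5 < 9 mo → does not qualify.

Program B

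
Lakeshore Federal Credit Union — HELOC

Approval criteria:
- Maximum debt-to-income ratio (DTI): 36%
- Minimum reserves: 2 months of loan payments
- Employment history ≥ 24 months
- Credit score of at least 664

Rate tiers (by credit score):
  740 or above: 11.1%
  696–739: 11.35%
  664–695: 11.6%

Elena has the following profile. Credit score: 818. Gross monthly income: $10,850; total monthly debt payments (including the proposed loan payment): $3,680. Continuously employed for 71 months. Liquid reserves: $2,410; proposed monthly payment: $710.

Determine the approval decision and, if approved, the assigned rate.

Approved at 11.1%

Credit score 818 ≥ 664 (meets minimum)
Employment 71 ≥ 24 months
Debt-to-income = 3,680/10,850 = 33.9% — meets 36% limit
Reserves = 2,410/710 = 3.4 months ≥ 2
All requirements met. Score 818 falls in the 740 or above tier → 11.1%.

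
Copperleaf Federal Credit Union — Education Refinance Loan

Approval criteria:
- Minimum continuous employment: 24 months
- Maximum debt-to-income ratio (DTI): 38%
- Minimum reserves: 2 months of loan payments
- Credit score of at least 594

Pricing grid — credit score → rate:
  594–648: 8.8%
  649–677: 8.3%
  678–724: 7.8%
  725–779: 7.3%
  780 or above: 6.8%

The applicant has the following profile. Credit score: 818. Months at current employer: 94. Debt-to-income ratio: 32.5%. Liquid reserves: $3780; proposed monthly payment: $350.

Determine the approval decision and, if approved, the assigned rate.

Credit score 818 ≥ 594 (meets minimum)
Employment 94 ≥ 24 months
Debt-to-income 32.5% vs 38% cap — pass
Reserves: 3,780 ÷ 350 = 10.8 months (meets 2-month minimum)
All requirements met. Score 818 falls in the 780 or above tier → 6.8%.

Approved at 6.8%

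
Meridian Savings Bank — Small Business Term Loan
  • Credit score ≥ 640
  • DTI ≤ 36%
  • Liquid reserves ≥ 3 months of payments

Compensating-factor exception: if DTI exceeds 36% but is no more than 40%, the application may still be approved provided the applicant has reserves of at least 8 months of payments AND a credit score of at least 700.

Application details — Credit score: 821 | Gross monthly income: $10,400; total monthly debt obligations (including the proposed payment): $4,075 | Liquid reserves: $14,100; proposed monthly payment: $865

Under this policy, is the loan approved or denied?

Credit score 821 ≥ 640 (meets base)
DTI: 4,075 ÷ 10,400 = 39.2%, over the 36% base limit.
Reserves = 14,100/865 = 16.3 months ≥ 3
39.2% falls in the override range (36%–40%), so the compensating-factor test applies.
Reserves 16.3 ≥ 8 months; credit score 821 ≥ 700.
Both compensating conditions met → exception applies.

Approved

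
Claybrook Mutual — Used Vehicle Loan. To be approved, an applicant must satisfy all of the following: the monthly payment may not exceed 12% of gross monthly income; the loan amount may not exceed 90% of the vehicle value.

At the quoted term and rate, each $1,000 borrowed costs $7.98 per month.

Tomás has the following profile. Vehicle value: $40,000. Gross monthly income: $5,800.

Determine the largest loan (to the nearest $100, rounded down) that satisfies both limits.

$36,000

Payment cap: 12% × $5,800 = $696/month.
At $7.98 per $1,000, that supports 696/7.98 × 1,000 ≈ $87,218 → $87,200.
LTV cap: 90% × $40,000 = $36,000 → $36,000.
Binding constraint: loan-to-value.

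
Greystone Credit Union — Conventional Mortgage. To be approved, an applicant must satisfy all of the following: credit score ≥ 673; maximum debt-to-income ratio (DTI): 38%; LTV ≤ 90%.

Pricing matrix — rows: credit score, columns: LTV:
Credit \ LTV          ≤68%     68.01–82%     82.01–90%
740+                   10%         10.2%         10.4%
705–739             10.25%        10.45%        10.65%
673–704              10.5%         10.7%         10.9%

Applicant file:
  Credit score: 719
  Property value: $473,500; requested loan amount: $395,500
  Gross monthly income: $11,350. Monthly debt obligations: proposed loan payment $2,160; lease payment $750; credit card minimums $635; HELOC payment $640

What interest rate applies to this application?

Credit score 719 ≥ 673; Total monthly debts = (2,160 + 750 + 635 + 640) = 4,185. DTI = 4,185/11,350 = 36.9% ≤ 38%
Loan-to-value = 395,500/473,500 = 83.5% — pass (90% max)
Credit 719 → row 705–739; LTV 83.5% → column 82.01–90%. Grid cell → 10.65%.

10.65%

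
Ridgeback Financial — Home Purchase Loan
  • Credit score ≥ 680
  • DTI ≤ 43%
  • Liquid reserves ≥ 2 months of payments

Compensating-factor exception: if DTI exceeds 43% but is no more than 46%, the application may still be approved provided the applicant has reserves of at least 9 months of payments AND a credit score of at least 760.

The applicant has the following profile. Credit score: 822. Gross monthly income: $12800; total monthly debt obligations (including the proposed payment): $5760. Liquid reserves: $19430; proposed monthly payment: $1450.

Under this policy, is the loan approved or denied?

Approved

Credit score 822 ≥ 680 (meets base)
DTI = 5,760/12,800 = 45% > 43% — standard DTI limit exceeded.
Reserves = 19,430/1,450 = 13.4 months ≥ 2
45% falls in the override range (43%–46%), so the compensating-factor test applies.
Override check — reserves: 13.4 mo (ok); score: 822 (ok).
Both override conditions satisfied; DTI exception granted.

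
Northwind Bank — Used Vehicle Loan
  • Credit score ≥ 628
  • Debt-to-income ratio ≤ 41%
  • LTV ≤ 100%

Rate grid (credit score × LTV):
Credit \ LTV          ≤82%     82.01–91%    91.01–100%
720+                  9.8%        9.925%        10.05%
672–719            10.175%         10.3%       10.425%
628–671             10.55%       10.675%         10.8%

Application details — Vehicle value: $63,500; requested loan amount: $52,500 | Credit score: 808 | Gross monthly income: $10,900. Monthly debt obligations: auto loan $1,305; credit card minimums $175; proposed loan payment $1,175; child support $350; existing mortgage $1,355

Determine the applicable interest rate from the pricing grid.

Credit score 808 ≥ 628; Total monthly debts = (1,305 + 175 + 1,175 + 350 + 1,355) = 4,360. DTI = 4,360/10,900 = 40% ≤ 41%
LTV = 52,500/63,500 = 82.7% ≤ 100%
Row: 808 falls in 720+. Column: 82.7% falls in 82.01–91%. Rate = 9.925%.

9.925%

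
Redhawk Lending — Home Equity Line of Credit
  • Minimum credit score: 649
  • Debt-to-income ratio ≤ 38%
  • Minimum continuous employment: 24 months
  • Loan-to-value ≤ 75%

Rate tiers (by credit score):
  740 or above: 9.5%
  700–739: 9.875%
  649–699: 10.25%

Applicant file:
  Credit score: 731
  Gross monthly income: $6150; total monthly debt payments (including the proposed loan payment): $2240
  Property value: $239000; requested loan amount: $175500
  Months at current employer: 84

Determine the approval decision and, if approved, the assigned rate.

Credit score 731 ≥ 649 (meets minimum)
Debt-to-income = 2,240/6,150 = 36.4% — meets 38% limit
Employment 84 ≥ 24 months
Loan-to-value = 175,500/239,000 = 73.4% — pass (75% max)
All requirements met. Score 731 falls in the 700–739 tier → 9.875%.

Approved at 9.875%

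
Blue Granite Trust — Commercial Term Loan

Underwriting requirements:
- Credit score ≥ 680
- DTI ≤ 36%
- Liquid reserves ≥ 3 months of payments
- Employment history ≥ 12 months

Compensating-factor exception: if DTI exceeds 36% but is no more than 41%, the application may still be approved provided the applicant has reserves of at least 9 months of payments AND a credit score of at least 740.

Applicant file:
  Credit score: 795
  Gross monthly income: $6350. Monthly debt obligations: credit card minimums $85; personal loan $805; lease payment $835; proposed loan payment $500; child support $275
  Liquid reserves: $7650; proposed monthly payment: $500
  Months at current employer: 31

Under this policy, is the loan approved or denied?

Approved

Credit score 795 ≥ 680 (meets base)
Total debts = (85 + 805 + 835 + 500 + 275) = 2,500. DTI = 2,500/6,350 = 39.4% > 36% — standard DTI limit exceeded.
Liquid reserves cover 7,650/500 = 15.3 months — ≥ 3 required
Employment 31 ≥ 12 months
39.4% falls in the override range (36%–41%), so the compensating-factor test applies.
Override check — reserves: 15.3 mo (ok); score: 795 (ok).
Both override conditions satisfied; DTI exception granted.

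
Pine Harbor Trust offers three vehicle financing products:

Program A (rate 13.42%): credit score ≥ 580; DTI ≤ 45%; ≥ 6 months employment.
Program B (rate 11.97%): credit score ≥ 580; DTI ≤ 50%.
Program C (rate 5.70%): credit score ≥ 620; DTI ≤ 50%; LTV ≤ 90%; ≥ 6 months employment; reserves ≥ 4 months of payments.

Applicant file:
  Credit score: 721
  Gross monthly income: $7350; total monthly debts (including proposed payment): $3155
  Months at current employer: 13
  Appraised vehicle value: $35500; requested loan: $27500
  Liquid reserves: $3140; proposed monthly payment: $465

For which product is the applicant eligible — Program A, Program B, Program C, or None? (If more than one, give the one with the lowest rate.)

DTI = 3,155/7,350 = 42.9%.
LTV = 27,500/35,500 = 77.5%.
Reserves = 3,140/465 = 6.8 months.
Program A: score 721 ≥ 580; DTI 42.9% ≤ 45%; employment 13 ≥ 6 mo → qualifies.
Program B: score 721 ≥ 580; DTI 42.9% ≤ 50% → qualifies.
Program C: score 721 ≥ 620; DTI 42.9% ≤ 50%; LTV 77.5% ≤ 90%; employment 13 ≥ 6 mo; reserves 6.8 ≥ 4 mo → qualifies.
Qualifying: Program A, Program B, Program C. Lowest rate is 5.70% → Program C.

Program C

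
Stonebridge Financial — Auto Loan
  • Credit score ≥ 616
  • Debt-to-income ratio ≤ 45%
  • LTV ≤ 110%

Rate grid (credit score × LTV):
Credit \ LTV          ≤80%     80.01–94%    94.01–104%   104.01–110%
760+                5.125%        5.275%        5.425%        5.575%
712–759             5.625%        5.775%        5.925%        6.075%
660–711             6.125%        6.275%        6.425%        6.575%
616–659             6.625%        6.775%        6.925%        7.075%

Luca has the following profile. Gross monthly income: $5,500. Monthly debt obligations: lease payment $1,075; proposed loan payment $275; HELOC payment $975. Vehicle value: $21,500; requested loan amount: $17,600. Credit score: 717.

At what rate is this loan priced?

5.775%

Credit score 717 ≥ 616; Total monthly debts = (1,075 + 275 + 975) = 2,325. Debt-to-income = 2,325/5,500 = 42.3% — meets 45% limit
LTV: 17,600 ÷ 21,500 = 81.9%, within 110% cap
Score 717 is in the 712–759 band; LTV 81.9% is in the 80.01–94% band → 5.775%.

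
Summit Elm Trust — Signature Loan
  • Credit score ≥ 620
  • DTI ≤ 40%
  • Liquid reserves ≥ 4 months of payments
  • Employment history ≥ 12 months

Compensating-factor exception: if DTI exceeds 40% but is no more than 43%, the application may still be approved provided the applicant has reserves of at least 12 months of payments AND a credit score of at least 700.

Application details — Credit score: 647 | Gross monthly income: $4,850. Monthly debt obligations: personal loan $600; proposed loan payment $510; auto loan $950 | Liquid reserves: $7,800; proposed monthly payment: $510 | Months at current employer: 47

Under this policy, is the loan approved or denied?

Denied

Credit score 647 ≥ 620 (meets base)
Total debts = (600 + 510 + 950) = 2,060. DTI: 2,060 ÷ 4,850 = 42.5%, over the 40% base limit.
Reserves = 7,800/510 = 15.3 months ≥ 4
Employment 47 ≥ 12 months
DTI 42.5% is within the 40%–43% exception band; checking compensating factors.
Override check — reserves: 15.3 mo (ok); score: 647 (below 700).
Override conditions not both satisfied; exception does not apply.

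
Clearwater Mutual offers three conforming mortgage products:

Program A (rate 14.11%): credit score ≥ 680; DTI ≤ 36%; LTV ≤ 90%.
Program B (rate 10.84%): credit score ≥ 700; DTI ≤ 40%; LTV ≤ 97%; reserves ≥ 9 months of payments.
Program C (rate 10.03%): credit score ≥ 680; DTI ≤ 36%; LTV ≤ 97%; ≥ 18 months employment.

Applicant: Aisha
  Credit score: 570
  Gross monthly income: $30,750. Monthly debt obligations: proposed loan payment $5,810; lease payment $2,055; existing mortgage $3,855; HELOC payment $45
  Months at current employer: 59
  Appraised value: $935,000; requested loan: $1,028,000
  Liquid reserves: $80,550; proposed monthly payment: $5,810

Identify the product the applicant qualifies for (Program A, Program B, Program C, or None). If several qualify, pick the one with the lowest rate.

None

Total debts = (5,810 + 2,055 + 3,855 + 45) = 11,765; DTI = 11,765/30,750 = 38.3%.
LTV = 1,028,000/935,000 = 109.9%.
Reserves = 80,550/5,810 = 13.9 months.
Program A: score 570 < 680; DTI 38.3% > 36%; LTV 109.9% > 90% → does not qualify.
Program B: score 570 < 700; DTI 38.3% ≤ 40%; LTV 109.9% > 97%; reserves 13.9 ≥ 9 mo → does not qualify.
Program C: score 570 < 680; DTI 38.3% > 36%; LTV 109.9% > 97%; employment 59 ≥ 18 mo → does not qualify.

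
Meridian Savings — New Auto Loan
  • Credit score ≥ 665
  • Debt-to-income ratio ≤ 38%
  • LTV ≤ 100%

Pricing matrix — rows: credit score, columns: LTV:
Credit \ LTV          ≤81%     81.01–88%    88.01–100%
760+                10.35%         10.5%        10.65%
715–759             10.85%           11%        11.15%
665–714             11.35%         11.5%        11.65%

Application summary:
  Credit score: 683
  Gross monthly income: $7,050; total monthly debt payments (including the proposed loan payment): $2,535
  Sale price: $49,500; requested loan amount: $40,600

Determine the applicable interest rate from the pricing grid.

Credit score 683 ≥ 665; DTI = 2,535/7,050 = 36% ≤ 38%
LTV = 40,600/49,500 = 82% ≤ 100%
Row: 683 falls in 665–714. Column: 82% falls in 81.01–88%. Rate = 11.5%.

11.5%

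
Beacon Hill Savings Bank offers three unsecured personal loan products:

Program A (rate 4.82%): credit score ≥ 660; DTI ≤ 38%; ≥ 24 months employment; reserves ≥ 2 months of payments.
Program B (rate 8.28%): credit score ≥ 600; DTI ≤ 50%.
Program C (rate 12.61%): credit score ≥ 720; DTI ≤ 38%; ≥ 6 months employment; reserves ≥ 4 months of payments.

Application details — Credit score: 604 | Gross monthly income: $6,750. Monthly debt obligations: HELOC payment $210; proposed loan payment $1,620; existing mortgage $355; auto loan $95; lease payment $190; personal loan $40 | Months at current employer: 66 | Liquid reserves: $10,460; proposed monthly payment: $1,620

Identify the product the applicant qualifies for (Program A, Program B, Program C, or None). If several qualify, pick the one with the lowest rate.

Total debts = (210 + 1,620 + 355 + 95 + 190 + 40) = 2,510; DTI = 2,510/6,750 = 37.2%.
Reserves = 10,460/1,620 = 6.5 months.
Program A: score 604 < 660; DTI 37.2% ≤ 38%; employment 66 ≥ 24 mo; reserves 6.5 ≥ 2 mo → does not qualify.
Program B: score 604 ≥ 600; DTI 37.2% ≤ 50% → qualifies.
Program C: score 604 < 720; DTI 37.2% ≤ 38%; employment 66 ≥ 6 mo; reserves 6.5 ≥ 4 mo → does not qualify.

Program B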